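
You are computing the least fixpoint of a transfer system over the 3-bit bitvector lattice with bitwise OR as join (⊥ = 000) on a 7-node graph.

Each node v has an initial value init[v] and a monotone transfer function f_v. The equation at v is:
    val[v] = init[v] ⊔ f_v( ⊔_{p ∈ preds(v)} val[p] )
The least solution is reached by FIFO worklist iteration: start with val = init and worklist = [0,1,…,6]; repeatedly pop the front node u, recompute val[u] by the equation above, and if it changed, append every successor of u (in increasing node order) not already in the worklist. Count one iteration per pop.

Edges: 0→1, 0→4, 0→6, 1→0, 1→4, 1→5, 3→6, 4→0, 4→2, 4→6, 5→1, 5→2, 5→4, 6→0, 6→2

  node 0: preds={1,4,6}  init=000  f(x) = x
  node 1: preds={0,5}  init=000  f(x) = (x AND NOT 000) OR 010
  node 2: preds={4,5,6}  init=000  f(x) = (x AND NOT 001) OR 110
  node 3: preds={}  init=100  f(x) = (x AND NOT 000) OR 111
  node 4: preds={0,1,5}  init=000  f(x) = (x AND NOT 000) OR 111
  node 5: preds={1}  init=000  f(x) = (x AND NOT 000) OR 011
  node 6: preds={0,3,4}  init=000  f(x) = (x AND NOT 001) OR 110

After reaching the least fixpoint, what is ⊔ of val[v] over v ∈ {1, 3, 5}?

Worklist (17 pops):
  #1 pop 0: in=000 → 000 (no change)
  #2 pop 1: in=000 → 010 (was 000); enqueue [0]
  #3 pop 2: in=000 → 110 (was 000); enqueue []
  #4 pop 3: in=000 → 111 (was 100); enqueue []
  #5 pop 4: in=010 → 111 (was 000); enqueue [2]
  #6 pop 5: in=010 → 011 (was 000); enqueue [1,4]
  #7 pop 6: in=111 → 110 (was 000); enqueue []
  #8 pop 0: in=111 → 111 (was 000); enqueue [6]
  #9 pop 2: in=111 → 110 (no change)
  #10 pop 1: in=111 → 111 (was 010); enqueue [0,5]
  #11 pop 4: in=111 → 111 (no change)
  #12 pop 6: in=111 → 110 (no change)
  #13 pop 0: in=111 → 111 (no change)
  #14 pop 5: in=111 → 111 (was 011); enqueue [1,2,4]
  #15 pop 1: in=111 → 111 (no change)
  #16 pop 2: in=111 → 110 (no change)
  #17 pop 4: in=111 → 111 (no change)

Fixpoint:
  val[0] = 111
  val[1] = 111
  val[2] = 110
  val[3] = 111
  val[4] = 111
  val[5] = 111
  val[6] = 110

111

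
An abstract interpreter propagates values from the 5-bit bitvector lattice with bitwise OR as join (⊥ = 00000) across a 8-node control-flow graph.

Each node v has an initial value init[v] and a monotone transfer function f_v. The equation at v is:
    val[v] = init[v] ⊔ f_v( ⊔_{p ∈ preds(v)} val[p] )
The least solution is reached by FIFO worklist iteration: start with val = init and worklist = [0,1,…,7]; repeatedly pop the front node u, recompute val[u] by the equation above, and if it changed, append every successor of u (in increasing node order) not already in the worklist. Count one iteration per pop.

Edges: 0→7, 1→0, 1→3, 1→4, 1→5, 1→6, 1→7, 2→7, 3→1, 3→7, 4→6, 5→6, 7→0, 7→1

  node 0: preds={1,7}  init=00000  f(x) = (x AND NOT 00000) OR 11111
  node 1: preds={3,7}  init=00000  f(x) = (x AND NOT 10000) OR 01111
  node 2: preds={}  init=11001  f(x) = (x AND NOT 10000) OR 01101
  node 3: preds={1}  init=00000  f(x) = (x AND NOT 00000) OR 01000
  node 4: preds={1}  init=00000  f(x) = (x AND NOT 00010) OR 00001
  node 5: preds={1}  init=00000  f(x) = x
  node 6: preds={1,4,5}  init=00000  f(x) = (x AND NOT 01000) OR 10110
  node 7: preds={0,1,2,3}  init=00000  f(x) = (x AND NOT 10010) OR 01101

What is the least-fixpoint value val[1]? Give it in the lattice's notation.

Trace (10 dequeues):
  [1] u=0 | in 00000 | out 11111 | prev 00000 | push {}
  [2] u=1 | in 00000 | out 01111 | prev 00000 | push {0}
  [3] u=2 | in 00000 | out 11101 | prev 11001 | push {}
  [4] u=3 | in 01111 | out 01111 | prev 00000 | push {1}
  [5] u=4 | in 01111 | out 01101 | prev 00000 | push {}
  [6] u=5 | in 01111 | out 01111 | prev 00000 | push {}
  [7] u=6 | in 01111 | out 10111 | prev 00000 | push {}
  [8] u=7 | in 11111 | out 01101 | prev 00000 | push {}
  [9] u=0 | in 01111 | out 11111 | ==
  [10] u=1 | in 01111 | out 01111 | ==

Converged values:
  [0] 11111
  [1] 01111
  [2] 11101
  [3] 01111
  [4] 01101
  [5] 01111
  [6] 10111
  [7] 01101

01111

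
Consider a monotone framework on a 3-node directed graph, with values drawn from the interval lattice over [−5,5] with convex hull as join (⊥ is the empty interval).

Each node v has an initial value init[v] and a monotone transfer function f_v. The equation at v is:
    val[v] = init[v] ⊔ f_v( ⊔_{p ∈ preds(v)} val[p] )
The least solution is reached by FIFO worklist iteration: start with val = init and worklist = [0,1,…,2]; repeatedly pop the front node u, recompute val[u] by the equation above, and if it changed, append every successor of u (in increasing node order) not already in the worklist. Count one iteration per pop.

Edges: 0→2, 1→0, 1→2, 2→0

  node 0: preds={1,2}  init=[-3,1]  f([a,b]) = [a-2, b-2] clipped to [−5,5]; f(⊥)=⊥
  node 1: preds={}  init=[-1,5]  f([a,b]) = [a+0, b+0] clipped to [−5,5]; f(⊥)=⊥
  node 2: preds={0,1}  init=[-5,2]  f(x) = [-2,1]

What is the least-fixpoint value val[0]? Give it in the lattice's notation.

Iteration log — 3 steps:
  step 1. node 0  ⊔preds=[-5,5]  new=[-5,3]  old=[-3,1]  +wl: 
  step 2. node 1  ⊔preds=⊥  new=[-1,5]  stable
  step 3. node 2  ⊔preds=[-5,5]  new=[-5,2]  stable

Least fixpoint reached:
  node 0: [-5,3]
  node 1: [-1,5]
  node 2: [-5,2]

[-5,3]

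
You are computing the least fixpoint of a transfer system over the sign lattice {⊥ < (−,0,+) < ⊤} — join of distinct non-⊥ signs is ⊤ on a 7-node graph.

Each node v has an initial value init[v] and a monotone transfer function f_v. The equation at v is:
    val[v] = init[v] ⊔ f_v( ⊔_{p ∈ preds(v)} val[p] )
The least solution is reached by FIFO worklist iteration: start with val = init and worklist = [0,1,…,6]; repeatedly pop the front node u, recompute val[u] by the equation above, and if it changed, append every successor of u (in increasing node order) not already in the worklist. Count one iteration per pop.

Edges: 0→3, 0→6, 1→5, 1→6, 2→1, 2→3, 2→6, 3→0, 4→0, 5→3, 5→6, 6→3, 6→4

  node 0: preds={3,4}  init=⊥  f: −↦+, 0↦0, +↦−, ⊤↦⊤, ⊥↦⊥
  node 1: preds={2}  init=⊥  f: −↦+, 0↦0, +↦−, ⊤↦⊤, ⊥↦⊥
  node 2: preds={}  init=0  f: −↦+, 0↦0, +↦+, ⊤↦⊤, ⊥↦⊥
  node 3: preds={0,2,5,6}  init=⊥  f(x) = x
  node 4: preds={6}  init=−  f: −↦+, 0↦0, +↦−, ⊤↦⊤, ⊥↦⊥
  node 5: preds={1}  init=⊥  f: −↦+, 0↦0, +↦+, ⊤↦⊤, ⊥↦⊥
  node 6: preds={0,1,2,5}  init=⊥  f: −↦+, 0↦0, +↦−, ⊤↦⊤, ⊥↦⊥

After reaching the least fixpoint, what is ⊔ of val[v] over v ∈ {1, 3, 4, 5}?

Iteration log — 12 steps:
  step 1. node 0  ⊔preds=−  new=+  old=⊥  +wl: 
  step 2. node 1  ⊔preds=0  new=0  old=⊥  +wl: 
  step 3. node 2  ⊔preds=⊥  new=0  stable
  step 4. node 3  ⊔preds=⊤  new=⊤  old=⊥  +wl: 0
  step 5. node 4  ⊔preds=⊥  new=−  stable
  step 6. node 5  ⊔preds=0  new=0  old=⊥  +wl: 3
  step 7. node 6  ⊔preds=⊤  new=⊤  old=⊥  +wl: 4
  step 8. node 0  ⊔preds=⊤  new=⊤  old=+  +wl: 6
  step 9. node 3  ⊔preds=⊤  new=⊤  stable
  step 10. node 4  ⊔preds=⊤  new=⊤  old=−  +wl: 0
  step 11. node 6  ⊔preds=⊤  new=⊤  stable
  step 12. node 0  ⊔preds=⊤  new=⊤  stable

Least fixpoint reached:
  node 0: ⊤
  node 1: 0
  node 2: 0
  node 3: ⊤
  node 4: ⊤
  node 5: 0
  node 6: ⊤

⊤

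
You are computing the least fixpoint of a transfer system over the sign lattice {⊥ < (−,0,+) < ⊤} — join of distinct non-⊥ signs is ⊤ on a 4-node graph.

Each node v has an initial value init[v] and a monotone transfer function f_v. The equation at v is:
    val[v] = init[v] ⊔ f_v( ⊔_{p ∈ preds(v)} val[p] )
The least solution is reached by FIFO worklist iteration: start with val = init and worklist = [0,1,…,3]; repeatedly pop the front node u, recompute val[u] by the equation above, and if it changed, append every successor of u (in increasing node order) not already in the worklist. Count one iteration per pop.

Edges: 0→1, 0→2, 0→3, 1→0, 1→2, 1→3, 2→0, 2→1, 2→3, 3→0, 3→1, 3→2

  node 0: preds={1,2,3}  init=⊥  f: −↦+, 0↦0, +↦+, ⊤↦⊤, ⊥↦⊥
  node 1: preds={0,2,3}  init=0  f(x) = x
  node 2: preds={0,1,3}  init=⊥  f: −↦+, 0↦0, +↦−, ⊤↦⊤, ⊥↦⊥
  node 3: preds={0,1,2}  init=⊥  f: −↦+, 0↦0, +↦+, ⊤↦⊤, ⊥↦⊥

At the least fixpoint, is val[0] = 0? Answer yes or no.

Trace (7 dequeues):
  [1] u=0 | in 0 | out 0 | prev ⊥ | push {}
  [2] u=1 | in 0 | out 0 | ==
  [3] u=2 | in 0 | out 0 | prev ⊥ | push {0,1}
  [4] u=3 | in 0 | out 0 | prev ⊥ | push {2}
  [5] u=0 | in 0 | out 0 | ==
  [6] u=1 | in 0 | out 0 | ==
  [7] u=2 | in 0 | out 0 | ==

Converged values:
  [0] 0
  [1] 0
  [2] 0
  [3] 0

yes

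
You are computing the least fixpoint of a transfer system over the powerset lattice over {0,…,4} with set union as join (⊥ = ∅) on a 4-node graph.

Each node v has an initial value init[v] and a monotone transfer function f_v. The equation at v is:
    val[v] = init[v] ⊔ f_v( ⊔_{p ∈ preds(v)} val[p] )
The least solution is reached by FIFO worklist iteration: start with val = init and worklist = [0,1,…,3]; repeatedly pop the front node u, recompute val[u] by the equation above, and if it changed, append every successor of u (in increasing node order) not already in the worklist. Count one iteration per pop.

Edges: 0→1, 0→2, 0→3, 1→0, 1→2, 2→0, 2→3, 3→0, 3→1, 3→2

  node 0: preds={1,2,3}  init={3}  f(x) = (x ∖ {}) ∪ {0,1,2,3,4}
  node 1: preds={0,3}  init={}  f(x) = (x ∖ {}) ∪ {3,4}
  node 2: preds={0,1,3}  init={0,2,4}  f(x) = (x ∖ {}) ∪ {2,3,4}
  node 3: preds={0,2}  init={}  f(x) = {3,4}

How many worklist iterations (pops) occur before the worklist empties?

Iteration log — 7 steps:
  step 1. node 0  ⊔preds={0,2,4}  new={0,1,2,3,4}  old={3}  +wl: 
  step 2. node 1  ⊔preds={0,1,2,3,4}  new={0,1,2,3,4}  old={}  +wl: 0
  step 3. node 2  ⊔preds={0,1,2,3,4}  new={0,1,2,3,4}  old={0,2,4}  +wl: 
  step 4. node 3  ⊔preds={0,1,2,3,4}  new={3,4}  old={}  +wl: 1,2
  step 5. node 0  ⊔preds={0,1,2,3,4}  new={0,1,2,3,4}  stable
  step 6. node 1  ⊔preds={0,1,2,3,4}  new={0,1,2,3,4}  stable
  step 7. node 2  ⊔preds={0,1,2,3,4}  new={0,1,2,3,4}  stable

Least fixpoint reached:
  node 0: {0,1,2,3,4}
  node 1: {0,1,2,3,4}
  node 2: {0,1,2,3,4}
  node 3: {3,4}

7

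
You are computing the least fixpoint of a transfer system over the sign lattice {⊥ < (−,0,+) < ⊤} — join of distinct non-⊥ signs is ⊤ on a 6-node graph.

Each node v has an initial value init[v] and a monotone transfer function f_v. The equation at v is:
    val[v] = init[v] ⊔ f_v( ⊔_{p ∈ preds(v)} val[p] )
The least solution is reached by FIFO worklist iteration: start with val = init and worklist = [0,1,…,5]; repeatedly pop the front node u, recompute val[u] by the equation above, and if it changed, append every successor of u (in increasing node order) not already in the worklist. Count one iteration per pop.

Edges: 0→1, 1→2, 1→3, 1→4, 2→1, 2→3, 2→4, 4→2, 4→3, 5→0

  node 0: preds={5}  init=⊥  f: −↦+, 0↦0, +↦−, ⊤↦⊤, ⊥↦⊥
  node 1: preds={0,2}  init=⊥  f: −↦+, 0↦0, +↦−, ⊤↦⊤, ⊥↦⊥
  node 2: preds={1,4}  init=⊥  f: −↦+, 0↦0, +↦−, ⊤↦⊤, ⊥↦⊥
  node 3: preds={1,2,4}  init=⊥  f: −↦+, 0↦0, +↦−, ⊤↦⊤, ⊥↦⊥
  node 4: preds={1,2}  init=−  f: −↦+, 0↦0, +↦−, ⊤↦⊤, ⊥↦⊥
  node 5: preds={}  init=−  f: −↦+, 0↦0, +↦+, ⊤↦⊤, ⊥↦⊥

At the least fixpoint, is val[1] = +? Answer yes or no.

Worklist (13 pops):
  #1 pop 0: in=− → + (was ⊥); enqueue []
  #2 pop 1: in=+ → − (was ⊥); enqueue []
  #3 pop 2: in=− → + (was ⊥); enqueue [1]
  #4 pop 3: in=⊤ → ⊤ (was ⊥); enqueue []
  #5 pop 4: in=⊤ → ⊤ (was −); enqueue [2,3]
  #6 pop 5: in=⊥ → − (no change)
  #7 pop 1: in=+ → − (no change)
  #8 pop 2: in=⊤ → ⊤ (was +); enqueue [1,4]
  #9 pop 3: in=⊤ → ⊤ (no change)
  #10 pop 1: in=⊤ → ⊤ (was −); enqueue [2,3]
  #11 pop 4: in=⊤ → ⊤ (no change)
  #12 pop 2: in=⊤ → ⊤ (no change)
  #13 pop 3: in=⊤ → ⊤ (no change)

Fixpoint:
  val[0] = +
  val[1] = ⊤
  val[2] = ⊤
  val[3] = ⊤
  val[4] = ⊤
  val[5] = −

no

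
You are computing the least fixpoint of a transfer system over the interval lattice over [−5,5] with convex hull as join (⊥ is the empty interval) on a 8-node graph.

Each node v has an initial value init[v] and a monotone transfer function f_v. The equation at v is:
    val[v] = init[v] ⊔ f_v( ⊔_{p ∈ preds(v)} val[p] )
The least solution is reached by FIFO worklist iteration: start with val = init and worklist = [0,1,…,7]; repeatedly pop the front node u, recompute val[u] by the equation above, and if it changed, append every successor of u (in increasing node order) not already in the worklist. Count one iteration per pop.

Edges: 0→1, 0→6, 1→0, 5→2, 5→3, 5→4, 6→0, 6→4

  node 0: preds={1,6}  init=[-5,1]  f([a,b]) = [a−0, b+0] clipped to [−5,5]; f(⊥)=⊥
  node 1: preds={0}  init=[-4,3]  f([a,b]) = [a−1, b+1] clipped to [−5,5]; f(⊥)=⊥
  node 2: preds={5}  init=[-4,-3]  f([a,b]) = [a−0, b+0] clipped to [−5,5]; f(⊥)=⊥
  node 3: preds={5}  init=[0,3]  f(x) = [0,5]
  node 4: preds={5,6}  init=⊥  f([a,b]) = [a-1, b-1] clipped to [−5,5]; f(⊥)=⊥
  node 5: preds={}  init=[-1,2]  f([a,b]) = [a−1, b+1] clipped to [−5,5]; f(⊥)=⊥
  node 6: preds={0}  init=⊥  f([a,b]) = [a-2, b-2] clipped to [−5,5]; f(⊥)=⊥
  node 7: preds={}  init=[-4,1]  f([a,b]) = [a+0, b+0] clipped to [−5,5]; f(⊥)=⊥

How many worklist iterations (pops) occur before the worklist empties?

Worklist (18 pops):
  #1 pop 0: in=[-4,3] → [-5,3] (was [-5,1]); enqueue []
  #2 pop 1: in=[-5,3] → [-5,4] (was [-4,3]); enqueue [0]
  #3 pop 2: in=[-1,2] → [-4,2] (was [-4,-3]); enqueue []
  #4 pop 3: in=[-1,2] → [0,5] (was [0,3]); enqueue []
  #5 pop 4: in=[-1,2] → [-2,1] (was ⊥); enqueue []
  #6 pop 5: in=⊥ → [-1,2] (no change)
  #7 pop 6: in=[-5,3] → [-5,1] (was ⊥); enqueue [4]
  #8 pop 7: in=⊥ → [-4,1] (no change)
  #9 pop 0: in=[-5,4] → [-5,4] (was [-5,3]); enqueue [1,6]
  #10 pop 4: in=[-5,2] → [-5,1] (was [-2,1]); enqueue []
  #11 pop 1: in=[-5,4] → [-5,5] (was [-5,4]); enqueue [0]
  #12 pop 6: in=[-5,4] → [-5,2] (was [-5,1]); enqueue [4]
  #13 pop 0: in=[-5,5] → [-5,5] (was [-5,4]); enqueue [1,6]
  #14 pop 4: in=[-5,2] → [-5,1] (no change)
  #15 pop 1: in=[-5,5] → [-5,5] (no change)
  #16 pop 6: in=[-5,5] → [-5,3] (was [-5,2]); enqueue [0,4]
  #17 pop 0: in=[-5,5] → [-5,5] (no change)
  #18 pop 4: in=[-5,3] → [-5,2] (was [-5,1]); enqueue []

Fixpoint:
  val[0] = [-5,5]
  val[1] = [-5,5]
  val[2] = [-4,2]
  val[3] = [0,5]
  val[4] = [-5,2]
  val[5] = [-1,2]
  val[6] = [-5,3]
  val[7] = [-4,1]

18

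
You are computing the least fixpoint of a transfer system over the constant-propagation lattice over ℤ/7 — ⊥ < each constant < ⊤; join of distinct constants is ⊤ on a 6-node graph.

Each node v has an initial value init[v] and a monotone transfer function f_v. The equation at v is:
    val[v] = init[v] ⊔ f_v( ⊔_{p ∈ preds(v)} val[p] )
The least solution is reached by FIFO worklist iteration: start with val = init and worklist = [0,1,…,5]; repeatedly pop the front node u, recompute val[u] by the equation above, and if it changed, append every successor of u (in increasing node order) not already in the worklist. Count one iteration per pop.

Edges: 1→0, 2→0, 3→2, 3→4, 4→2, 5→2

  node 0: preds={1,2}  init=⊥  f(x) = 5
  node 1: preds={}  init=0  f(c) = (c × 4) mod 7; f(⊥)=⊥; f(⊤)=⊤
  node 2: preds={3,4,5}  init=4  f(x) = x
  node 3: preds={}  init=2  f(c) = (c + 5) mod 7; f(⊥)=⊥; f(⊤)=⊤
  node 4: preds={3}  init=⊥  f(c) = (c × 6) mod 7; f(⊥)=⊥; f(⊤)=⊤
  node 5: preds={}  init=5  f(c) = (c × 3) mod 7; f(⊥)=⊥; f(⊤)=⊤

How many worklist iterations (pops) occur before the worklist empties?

Iteration log — 8 steps:
  step 1. node 0  ⊔preds=⊤  new=5  old=⊥  +wl: 
  step 2. node 1  ⊔preds=⊥  new=0  stable
  step 3. node 2  ⊔preds=⊤  new=⊤  old=4  +wl: 0
  step 4. node 3  ⊔preds=⊥  new=2  stable
  step 5. node 4  ⊔preds=2  new=5  old=⊥  +wl: 2
  step 6. node 5  ⊔preds=⊥  new=5  stable
  step 7. node 0  ⊔preds=⊤  new=5  stable
  step 8. node 2  ⊔preds=⊤  new=⊤  stable

Least fixpoint reached:
  node 0: 5
  node 1: 0
  node 2: ⊤
  node 3: 2
  node 4: 5
  node 5: 5

8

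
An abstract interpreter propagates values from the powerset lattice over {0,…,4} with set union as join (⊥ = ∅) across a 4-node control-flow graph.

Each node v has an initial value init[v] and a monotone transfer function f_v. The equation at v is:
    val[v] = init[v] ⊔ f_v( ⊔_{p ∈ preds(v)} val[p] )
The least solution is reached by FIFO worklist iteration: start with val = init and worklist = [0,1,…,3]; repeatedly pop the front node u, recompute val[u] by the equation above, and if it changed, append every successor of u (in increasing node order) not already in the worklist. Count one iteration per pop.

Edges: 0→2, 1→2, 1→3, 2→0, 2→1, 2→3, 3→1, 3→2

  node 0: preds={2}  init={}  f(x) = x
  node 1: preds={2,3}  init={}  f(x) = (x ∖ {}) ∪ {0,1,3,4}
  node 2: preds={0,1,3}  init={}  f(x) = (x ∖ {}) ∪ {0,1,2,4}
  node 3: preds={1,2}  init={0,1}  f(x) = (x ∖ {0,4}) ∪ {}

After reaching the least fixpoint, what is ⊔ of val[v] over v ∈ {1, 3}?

{0,1,2,3,4}

Trace (8 dequeues):
  [1] u=0 | in {} | out {} | ==
  [2] u=1 | in {0,1} | out {0,1,3,4} | prev {} | push {}
  [3] u=2 | in {0,1,3,4} | out {0,1,2,3,4} | prev {} | push {0,1}
  [4] u=3 | in {0,1,2,3,4} | out {0,1,2,3} | prev {0,1} | push {2}
  [5] u=0 | in {0,1,2,3,4} | out {0,1,2,3,4} | prev {} | push {}
  [6] u=1 | in {0,1,2,3,4} | out {0,1,2,3,4} | prev {0,1,3,4} | push {3}
  [7] u=2 | in {0,1,2,3,4} | out {0,1,2,3,4} | ==
  [8] u=3 | in {0,1,2,3,4} | out {0,1,2,3} | ==

Converged values:
  [0] {0,1,2,3,4}
  [1] {0,1,2,3,4}
  [2] {0,1,2,3,4}
  [3] {0,1,2,3}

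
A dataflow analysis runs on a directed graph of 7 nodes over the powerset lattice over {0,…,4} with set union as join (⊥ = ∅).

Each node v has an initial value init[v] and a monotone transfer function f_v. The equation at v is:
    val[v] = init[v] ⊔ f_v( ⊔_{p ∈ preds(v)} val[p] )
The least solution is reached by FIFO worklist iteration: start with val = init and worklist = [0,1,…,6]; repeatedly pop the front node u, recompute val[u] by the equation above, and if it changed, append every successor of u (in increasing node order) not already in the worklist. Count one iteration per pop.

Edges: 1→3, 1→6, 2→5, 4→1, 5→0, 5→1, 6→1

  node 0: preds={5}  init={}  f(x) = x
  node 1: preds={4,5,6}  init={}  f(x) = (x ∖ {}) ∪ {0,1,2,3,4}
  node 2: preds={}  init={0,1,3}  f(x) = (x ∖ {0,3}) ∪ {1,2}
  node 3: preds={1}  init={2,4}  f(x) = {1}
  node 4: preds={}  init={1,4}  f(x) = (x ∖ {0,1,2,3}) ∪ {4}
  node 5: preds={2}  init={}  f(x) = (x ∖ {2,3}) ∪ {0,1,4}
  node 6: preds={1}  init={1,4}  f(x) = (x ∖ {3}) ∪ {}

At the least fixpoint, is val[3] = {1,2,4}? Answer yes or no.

yes

Trace (9 dequeues):
  [1] u=0 | in {} | out {} | ==
  [2] u=1 | in {1,4} | out {0,1,2,3,4} | prev {} | push {}
  [3] u=2 | in {} | out {0,1,2,3} | prev {0,1,3} | push {}
  [4] u=3 | in {0,1,2,3,4} | out {1,2,4} | prev {2,4} | push {}
  [5] u=4 | in {} | out {1,4} | ==
  [6] u=5 | in {0,1,2,3} | out {0,1,4} | prev {} | push {0,1}
  [7] u=6 | in {0,1,2,3,4} | out {0,1,2,4} | prev {1,4} | push {}
  [8] u=0 | in {0,1,4} | out {0,1,4} | prev {} | push {}
  [9] u=1 | in {0,1,2,4} | out {0,1,2,3,4} | ==

Converged values:
  [0] {0,1,4}
  [1] {0,1,2,3,4}
  [2] {0,1,2,3}
  [3] {1,2,4}
  [4] {1,4}
  [5] {0,1,4}
  [6] {0,1,2,4}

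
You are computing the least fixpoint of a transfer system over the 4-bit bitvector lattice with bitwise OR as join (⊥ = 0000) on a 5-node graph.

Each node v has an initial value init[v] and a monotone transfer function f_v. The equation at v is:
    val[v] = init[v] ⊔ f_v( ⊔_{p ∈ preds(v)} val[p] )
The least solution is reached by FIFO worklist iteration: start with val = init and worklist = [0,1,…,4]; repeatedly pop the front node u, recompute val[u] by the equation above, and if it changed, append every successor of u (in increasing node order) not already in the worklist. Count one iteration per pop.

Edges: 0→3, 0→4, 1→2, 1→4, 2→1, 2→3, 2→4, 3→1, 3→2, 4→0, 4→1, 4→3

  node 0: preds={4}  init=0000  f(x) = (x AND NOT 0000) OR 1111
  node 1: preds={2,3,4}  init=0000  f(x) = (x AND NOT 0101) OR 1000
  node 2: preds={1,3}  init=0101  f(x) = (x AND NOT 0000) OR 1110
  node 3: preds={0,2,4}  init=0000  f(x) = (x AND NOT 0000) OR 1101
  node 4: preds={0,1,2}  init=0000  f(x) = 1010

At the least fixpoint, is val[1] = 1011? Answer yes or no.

Iteration log — 10 steps:
  step 1. node 0  ⊔preds=0000  new=1111  old=0000  +wl: 
  step 2. node 1  ⊔preds=0101  new=1000  old=0000  +wl: 
  step 3. node 2  ⊔preds=1000  new=1111  old=0101  +wl: 1
  step 4. node 3  ⊔preds=1111  new=1111  old=0000  +wl: 2
  step 5. node 4  ⊔preds=1111  new=1010  old=0000  +wl: 0,3
  step 6. node 1  ⊔preds=1111  new=1010  old=1000  +wl: 4
  step 7. node 2  ⊔preds=1111  new=1111  stable
  step 8. node 0  ⊔preds=1010  new=1111  stable
  step 9. node 3  ⊔preds=1111  new=1111  stable
  step 10. node 4  ⊔preds=1111  new=1010  stable

Least fixpoint reached:
  node 0: 1111
  node 1: 1010
  node 2: 1111
  node 3: 1111
  node 4: 1010

no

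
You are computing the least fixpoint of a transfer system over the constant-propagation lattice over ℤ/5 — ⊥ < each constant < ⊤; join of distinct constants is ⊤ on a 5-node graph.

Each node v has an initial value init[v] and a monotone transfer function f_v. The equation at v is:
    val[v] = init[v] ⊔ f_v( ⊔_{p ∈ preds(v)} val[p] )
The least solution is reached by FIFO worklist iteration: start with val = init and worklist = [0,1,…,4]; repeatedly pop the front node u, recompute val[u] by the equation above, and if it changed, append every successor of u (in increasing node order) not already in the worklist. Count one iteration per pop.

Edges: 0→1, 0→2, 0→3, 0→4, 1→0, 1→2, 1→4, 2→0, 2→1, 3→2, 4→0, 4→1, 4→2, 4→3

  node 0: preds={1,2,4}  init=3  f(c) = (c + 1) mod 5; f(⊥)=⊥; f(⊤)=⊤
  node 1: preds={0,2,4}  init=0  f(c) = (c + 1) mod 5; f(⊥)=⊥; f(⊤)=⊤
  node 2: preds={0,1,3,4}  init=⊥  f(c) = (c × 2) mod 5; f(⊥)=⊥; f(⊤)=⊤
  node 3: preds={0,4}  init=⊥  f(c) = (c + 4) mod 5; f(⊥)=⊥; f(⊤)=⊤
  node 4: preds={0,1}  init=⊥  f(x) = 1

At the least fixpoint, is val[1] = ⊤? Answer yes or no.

yes

Iteration log — 9 steps:
  step 1. node 0  ⊔preds=0  new=⊤  old=3  +wl: 
  step 2. node 1  ⊔preds=⊤  new=⊤  old=0  +wl: 0
  step 3. node 2  ⊔preds=⊤  new=⊤  old=⊥  +wl: 1
  step 4. node 3  ⊔preds=⊤  new=⊤  old=⊥  +wl: 2
  step 5. node 4  ⊔preds=⊤  new=1  old=⊥  +wl: 3
  step 6. node 0  ⊔preds=⊤  new=⊤  stable
  step 7. node 1  ⊔preds=⊤  new=⊤  stable
  step 8. node 2  ⊔preds=⊤  new=⊤  stable
  step 9. node 3  ⊔preds=⊤  new=⊤  stable

Least fixpoint reached:
  node 0: ⊤
  node 1: ⊤
  node 2: ⊤
  node 3: ⊤
  node 4: 1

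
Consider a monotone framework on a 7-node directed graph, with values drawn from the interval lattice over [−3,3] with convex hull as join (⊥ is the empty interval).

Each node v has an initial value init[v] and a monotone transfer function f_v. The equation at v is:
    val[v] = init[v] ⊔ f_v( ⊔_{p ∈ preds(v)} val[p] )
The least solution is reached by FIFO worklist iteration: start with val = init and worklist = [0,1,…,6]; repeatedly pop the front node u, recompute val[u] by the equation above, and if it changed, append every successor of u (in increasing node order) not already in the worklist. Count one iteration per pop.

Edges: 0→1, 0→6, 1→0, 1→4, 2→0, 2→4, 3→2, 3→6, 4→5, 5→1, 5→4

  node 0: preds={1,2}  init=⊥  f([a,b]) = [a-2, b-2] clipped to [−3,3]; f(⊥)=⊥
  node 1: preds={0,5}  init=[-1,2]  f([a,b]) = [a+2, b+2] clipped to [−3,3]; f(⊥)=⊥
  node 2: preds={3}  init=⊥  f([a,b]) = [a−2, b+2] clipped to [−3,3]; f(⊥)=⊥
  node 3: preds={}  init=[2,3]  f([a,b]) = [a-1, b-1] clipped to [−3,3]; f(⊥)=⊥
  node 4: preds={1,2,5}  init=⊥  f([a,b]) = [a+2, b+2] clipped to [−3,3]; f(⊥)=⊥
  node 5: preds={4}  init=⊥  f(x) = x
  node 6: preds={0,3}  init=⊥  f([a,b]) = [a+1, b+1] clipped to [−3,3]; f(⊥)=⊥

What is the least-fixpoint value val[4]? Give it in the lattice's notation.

[1,3]

Worklist (12 pops):
  #1 pop 0: in=[-1,2] → [-3,0] (was ⊥); enqueue []
  #2 pop 1: in=[-3,0] → [-1,2] (no change)
  #3 pop 2: in=[2,3] → [0,3] (was ⊥); enqueue [0]
  #4 pop 3: in=⊥ → [2,3] (no change)
  #5 pop 4: in=[-1,3] → [1,3] (was ⊥); enqueue []
  #6 pop 5: in=[1,3] → [1,3] (was ⊥); enqueue [1,4]
  #7 pop 6: in=[-3,3] → [-2,3] (was ⊥); enqueue []
  #8 pop 0: in=[-1,3] → [-3,1] (was [-3,0]); enqueue [6]
  #9 pop 1: in=[-3,3] → [-1,3] (was [-1,2]); enqueue [0]
  #10 pop 4: in=[-1,3] → [1,3] (no change)
  #11 pop 6: in=[-3,3] → [-2,3] (no change)
  #12 pop 0: in=[-1,3] → [-3,1] (no change)

Fixpoint:
  val[0] = [-3,1]
  val[1] = [-1,3]
  val[2] = [0,3]
  val[3] = [2,3]
  val[4] = [1,3]
  val[5] = [1,3]
  val[6] = [-2,3]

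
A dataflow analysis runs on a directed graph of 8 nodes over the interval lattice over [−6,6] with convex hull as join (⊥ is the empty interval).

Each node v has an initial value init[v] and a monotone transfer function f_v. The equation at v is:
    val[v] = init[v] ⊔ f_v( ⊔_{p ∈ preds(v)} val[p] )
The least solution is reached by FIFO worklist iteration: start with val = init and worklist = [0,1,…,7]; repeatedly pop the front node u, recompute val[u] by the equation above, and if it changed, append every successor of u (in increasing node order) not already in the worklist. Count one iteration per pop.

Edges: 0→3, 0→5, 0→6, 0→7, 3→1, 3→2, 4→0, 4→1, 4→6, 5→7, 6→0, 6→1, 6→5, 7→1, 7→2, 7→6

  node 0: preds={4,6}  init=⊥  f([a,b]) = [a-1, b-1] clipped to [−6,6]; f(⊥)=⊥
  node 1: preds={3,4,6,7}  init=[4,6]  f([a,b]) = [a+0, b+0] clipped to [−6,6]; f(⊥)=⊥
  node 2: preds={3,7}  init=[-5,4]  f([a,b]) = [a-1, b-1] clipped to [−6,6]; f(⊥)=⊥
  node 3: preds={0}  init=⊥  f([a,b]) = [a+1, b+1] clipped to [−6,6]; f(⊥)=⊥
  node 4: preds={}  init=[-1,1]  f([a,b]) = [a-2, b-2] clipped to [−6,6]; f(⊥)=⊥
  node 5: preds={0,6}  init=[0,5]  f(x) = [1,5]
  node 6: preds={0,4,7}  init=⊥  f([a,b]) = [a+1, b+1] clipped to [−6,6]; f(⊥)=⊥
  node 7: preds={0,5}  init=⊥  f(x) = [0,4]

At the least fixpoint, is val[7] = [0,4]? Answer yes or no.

Trace (24 dequeues):
  [1] u=0 | in [-1,1] | out [-2,0] | prev ⊥ | push {}
  [2] u=1 | in [-1,1] | out [-1,6] | prev [4,6] | push {}
  [3] u=2 | in ⊥ | out [-5,4] | ==
  [4] u=3 | in [-2,0] | out [-1,1] | prev ⊥ | push {1,2}
  [5] u=4 | in ⊥ | out [-1,1] | ==
  [6] u=5 | in [-2,0] | out [0,5] | ==
  [7] u=6 | in [-2,1] | out [-1,2] | prev ⊥ | push {0,5}
  [8] u=7 | in [-2,5] | out [0,4] | prev ⊥ | push {6}
  [9] u=1 | in [-1,4] | out [-1,6] | ==
  [10] u=2 | in [-1,4] | out [-5,4] | ==
  [11] u=0 | in [-1,2] | out [-2,1] | prev [-2,0] | push {3,7}
  [12] u=5 | in [-2,2] | out [0,5] | ==
  [13] u=6 | in [-2,4] | out [-1,5] | prev [-1,2] | push {0,1,5}
  [14] u=3 | in [-2,1] | out [-1,2] | prev [-1,1] | push {2}
  [15] u=7 | in [-2,5] | out [0,4] | ==
  [16] u=0 | in [-1,5] | out [-2,4] | prev [-2,1] | push {3,6,7}
  [17] u=1 | in [-1,5] | out [-1,6] | ==
  [18] u=5 | in [-2,5] | out [0,5] | ==
  [19] u=2 | in [-1,4] | out [-5,4] | ==
  [20] u=3 | in [-2,4] | out [-1,5] | prev [-1,2] | push {1,2}
  [21] u=6 | in [-2,4] | out [-1,5] | ==
  [22] u=7 | in [-2,5] | out [0,4] | ==
  [23] u=1 | in [-1,5] | out [-1,6] | ==
  [24] u=2 | in [-1,5] | out [-5,4] | ==

Converged values:
  [0] [-2,4]
  [1] [-1,6]
  [2] [-5,4]
  [3] [-1,5]
  [4] [-1,1]
  [5] [0,5]
  [6] [-1,5]
  [7] [0,4]

yes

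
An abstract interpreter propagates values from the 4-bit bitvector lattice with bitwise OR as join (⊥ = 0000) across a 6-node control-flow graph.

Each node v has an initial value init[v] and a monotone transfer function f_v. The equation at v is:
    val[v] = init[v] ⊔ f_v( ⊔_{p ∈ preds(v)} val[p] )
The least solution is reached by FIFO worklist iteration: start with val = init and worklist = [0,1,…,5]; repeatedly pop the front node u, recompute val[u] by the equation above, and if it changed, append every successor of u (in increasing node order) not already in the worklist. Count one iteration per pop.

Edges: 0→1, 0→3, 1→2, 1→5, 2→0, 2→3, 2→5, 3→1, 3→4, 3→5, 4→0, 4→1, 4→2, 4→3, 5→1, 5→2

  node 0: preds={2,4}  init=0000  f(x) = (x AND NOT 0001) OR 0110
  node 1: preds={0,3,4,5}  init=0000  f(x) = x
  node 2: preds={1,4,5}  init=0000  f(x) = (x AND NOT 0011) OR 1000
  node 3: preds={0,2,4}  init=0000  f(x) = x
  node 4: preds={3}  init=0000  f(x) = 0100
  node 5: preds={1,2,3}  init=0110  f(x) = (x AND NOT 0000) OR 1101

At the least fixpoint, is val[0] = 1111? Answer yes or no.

Iteration log — 11 steps:
  step 1. node 0  ⊔preds=0000  new=0110  old=0000  +wl: 
  step 2. node 1  ⊔preds=0110  new=0110  old=0000  +wl: 
  step 3. node 2  ⊔preds=0110  new=1100  old=0000  +wl: 0
  step 4. node 3  ⊔preds=1110  new=1110  old=0000  +wl: 1
  step 5. node 4  ⊔preds=1110  new=0100  old=0000  +wl: 2,3
  step 6. node 5  ⊔preds=1110  new=1111  old=0110  +wl: 
  step 7. node 0  ⊔preds=1100  new=1110  old=0110  +wl: 
  step 8. node 1  ⊔preds=1111  new=1111  old=0110  +wl: 5
  step 9. node 2  ⊔preds=1111  new=1100  stable
  step 10. node 3  ⊔preds=1110  new=1110  stable
  step 11. node 5  ⊔preds=1111  new=1111  stable

Least fixpoint reached:
  node 0: 1110
  node 1: 1111
  node 2: 1100
  node 3: 1110
  node 4: 0100
  node 5: 1111

no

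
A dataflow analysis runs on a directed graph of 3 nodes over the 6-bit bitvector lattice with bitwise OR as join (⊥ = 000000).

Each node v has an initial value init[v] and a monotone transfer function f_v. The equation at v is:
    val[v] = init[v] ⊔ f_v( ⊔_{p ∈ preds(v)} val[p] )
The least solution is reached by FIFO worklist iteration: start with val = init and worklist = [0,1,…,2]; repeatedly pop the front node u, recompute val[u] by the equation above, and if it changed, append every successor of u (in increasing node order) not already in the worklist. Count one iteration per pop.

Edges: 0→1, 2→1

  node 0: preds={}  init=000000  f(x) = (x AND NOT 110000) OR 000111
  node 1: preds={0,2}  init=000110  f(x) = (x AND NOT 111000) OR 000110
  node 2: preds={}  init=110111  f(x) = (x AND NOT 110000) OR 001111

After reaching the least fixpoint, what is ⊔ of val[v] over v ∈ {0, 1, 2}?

111111

Worklist (4 pops):
  #1 pop 0: in=000000 → 000111 (was 000000); enqueue []
  #2 pop 1: in=110111 → 000111 (was 000110); enqueue []
  #3 pop 2: in=000000 → 111111 (was 110111); enqueue [1]
  #4 pop 1: in=111111 → 000111 (no change)

Fixpoint:
  val[0] = 000111
  val[1] = 000111
  val[2] = 111111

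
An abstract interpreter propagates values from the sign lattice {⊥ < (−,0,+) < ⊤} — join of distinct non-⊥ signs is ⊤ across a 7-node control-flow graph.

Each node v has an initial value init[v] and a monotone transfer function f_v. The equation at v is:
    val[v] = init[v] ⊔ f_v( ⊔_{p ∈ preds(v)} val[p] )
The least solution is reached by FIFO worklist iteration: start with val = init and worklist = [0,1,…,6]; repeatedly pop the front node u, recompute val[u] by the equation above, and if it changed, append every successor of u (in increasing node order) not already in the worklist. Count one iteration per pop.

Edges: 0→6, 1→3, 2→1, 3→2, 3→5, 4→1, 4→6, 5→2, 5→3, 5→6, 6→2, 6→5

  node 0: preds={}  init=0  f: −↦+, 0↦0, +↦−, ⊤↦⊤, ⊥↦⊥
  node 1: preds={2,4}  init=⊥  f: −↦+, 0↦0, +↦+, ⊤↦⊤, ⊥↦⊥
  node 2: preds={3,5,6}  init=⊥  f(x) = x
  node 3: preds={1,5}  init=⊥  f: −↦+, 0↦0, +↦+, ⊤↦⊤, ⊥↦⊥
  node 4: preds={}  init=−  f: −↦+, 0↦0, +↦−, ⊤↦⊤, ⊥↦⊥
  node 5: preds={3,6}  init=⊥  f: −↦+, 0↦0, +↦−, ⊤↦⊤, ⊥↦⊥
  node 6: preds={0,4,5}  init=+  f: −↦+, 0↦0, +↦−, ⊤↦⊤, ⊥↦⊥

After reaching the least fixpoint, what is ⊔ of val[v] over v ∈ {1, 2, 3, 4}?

Worklist (15 pops):
  #1 pop 0: in=⊥ → 0 (no change)
  #2 pop 1: in=− → + (was ⊥); enqueue []
  #3 pop 2: in=+ → + (was ⊥); enqueue [1]
  #4 pop 3: in=+ → + (was ⊥); enqueue [2]
  #5 pop 4: in=⊥ → − (no change)
  #6 pop 5: in=+ → − (was ⊥); enqueue [3]
  #7 pop 6: in=⊤ → ⊤ (was +); enqueue [5]
  #8 pop 1: in=⊤ → ⊤ (was +); enqueue []
  #9 pop 2: in=⊤ → ⊤ (was +); enqueue [1]
  #10 pop 3: in=⊤ → ⊤ (was +); enqueue [2]
  #11 pop 5: in=⊤ → ⊤ (was −); enqueue [3,6]
  #12 pop 1: in=⊤ → ⊤ (no change)
  #13 pop 2: in=⊤ → ⊤ (no change)
  #14 pop 3: in=⊤ → ⊤ (no change)
  #15 pop 6: in=⊤ → ⊤ (no change)

Fixpoint:
  val[0] = 0
  val[1] = ⊤
  val[2] = ⊤
  val[3] = ⊤
  val[4] = −
  val[5] = ⊤
  val[6] = ⊤

⊤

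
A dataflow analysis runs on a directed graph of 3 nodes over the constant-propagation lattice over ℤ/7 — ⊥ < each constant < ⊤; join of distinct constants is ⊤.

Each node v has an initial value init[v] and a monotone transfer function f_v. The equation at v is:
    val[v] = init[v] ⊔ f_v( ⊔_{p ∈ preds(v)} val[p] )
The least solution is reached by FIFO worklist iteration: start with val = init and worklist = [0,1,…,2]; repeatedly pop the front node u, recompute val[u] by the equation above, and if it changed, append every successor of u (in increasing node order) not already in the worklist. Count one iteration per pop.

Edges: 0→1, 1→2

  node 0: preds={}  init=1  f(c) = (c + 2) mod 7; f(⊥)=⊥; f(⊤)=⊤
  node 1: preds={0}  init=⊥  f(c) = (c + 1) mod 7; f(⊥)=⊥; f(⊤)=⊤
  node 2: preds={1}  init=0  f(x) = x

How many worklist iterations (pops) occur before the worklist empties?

Worklist (3 pops):
  #1 pop 0: in=⊥ → 1 (no change)
  #2 pop 1: in=1 → 2 (was ⊥); enqueue []
  #3 pop 2: in=2 → ⊤ (was 0); enqueue []

Fixpoint:
  val[0] = 1
  val[1] = 2
  val[2] = ⊤

3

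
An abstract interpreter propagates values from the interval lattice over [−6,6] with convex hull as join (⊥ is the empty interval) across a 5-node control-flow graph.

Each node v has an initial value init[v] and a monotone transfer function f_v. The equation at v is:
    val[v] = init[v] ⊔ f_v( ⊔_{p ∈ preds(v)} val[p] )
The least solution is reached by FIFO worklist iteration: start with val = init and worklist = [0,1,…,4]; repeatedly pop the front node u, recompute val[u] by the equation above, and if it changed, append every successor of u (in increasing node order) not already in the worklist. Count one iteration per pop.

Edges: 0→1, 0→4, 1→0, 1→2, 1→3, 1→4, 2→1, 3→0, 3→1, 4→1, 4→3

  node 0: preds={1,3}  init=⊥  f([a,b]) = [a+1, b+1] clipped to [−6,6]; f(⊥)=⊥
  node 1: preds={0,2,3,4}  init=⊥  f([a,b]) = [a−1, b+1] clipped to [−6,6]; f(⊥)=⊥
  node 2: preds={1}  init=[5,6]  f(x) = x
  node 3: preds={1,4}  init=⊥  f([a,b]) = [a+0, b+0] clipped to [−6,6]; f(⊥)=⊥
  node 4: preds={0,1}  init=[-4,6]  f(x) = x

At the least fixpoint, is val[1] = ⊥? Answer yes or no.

no

Worklist (14 pops):
  #1 pop 0: in=⊥ → ⊥ (no change)
  #2 pop 1: in=[-4,6] → [-5,6] (was ⊥); enqueue [0]
  #3 pop 2: in=[-5,6] → [-5,6] (was [5,6]); enqueue [1]
  #4 pop 3: in=[-5,6] → [-5,6] (was ⊥); enqueue []
  #5 pop 4: in=[-5,6] → [-5,6] (was [-4,6]); enqueue [3]
  #6 pop 0: in=[-5,6] → [-4,6] (was ⊥); enqueue [4]
  #7 pop 1: in=[-5,6] → [-6,6] (was [-5,6]); enqueue [0,2]
  #8 pop 3: in=[-6,6] → [-6,6] (was [-5,6]); enqueue [1]
  #9 pop 4: in=[-6,6] → [-6,6] (was [-5,6]); enqueue [3]
  #10 pop 0: in=[-6,6] → [-5,6] (was [-4,6]); enqueue [4]
  #11 pop 2: in=[-6,6] → [-6,6] (was [-5,6]); enqueue []
  #12 pop 1: in=[-6,6] → [-6,6] (no change)
  #13 pop 3: in=[-6,6] → [-6,6] (no change)
  #14 pop 4: in=[-6,6] → [-6,6] (no change)

Fixpoint:
  val[0] = [-5,6]
  val[1] = [-6,6]
  val[2] = [-6,6]
  val[3] = [-6,6]
  val[4] = [-6,6]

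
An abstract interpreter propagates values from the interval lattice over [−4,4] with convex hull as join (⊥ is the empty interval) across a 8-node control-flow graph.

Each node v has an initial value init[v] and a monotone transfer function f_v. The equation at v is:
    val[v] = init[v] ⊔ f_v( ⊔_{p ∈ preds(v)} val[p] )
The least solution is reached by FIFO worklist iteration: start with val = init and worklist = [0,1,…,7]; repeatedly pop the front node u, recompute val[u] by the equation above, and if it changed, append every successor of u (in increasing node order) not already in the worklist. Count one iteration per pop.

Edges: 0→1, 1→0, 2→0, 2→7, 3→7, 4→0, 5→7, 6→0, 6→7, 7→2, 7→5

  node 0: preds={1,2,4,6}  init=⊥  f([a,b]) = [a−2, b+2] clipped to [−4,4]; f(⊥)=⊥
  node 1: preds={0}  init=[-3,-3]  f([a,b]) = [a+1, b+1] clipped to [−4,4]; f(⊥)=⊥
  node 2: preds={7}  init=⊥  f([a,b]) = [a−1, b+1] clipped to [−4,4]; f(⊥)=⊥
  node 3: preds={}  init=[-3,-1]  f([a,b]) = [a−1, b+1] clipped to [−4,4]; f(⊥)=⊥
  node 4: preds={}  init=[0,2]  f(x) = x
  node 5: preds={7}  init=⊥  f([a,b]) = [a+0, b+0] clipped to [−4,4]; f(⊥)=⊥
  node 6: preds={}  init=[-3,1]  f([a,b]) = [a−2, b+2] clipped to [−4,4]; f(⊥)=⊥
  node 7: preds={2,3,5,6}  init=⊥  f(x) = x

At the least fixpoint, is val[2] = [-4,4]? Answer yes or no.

yes

Worklist (24 pops):
  #1 pop 0: in=[-3,2] → [-4,4] (was ⊥); enqueue []
  #2 pop 1: in=[-4,4] → [-3,4] (was [-3,-3]); enqueue [0]
  #3 pop 2: in=⊥ → ⊥ (no change)
  #4 pop 3: in=⊥ → [-3,-1] (no change)
  #5 pop 4: in=⊥ → [0,2] (no change)
  #6 pop 5: in=⊥ → ⊥ (no change)
  #7 pop 6: in=⊥ → [-3,1] (no change)
  #8 pop 7: in=[-3,1] → [-3,1] (was ⊥); enqueue [2,5]
  #9 pop 0: in=[-3,4] → [-4,4] (no change)
  #10 pop 2: in=[-3,1] → [-4,2] (was ⊥); enqueue [0,7]
  #11 pop 5: in=[-3,1] → [-3,1] (was ⊥); enqueue []
  #12 pop 0: in=[-4,4] → [-4,4] (no change)
  #13 pop 7: in=[-4,2] → [-4,2] (was [-3,1]); enqueue [2,5]
  #14 pop 2: in=[-4,2] → [-4,3] (was [-4,2]); enqueue [0,7]
  #15 pop 5: in=[-4,2] → [-4,2] (was [-3,1]); enqueue []
  #16 pop 0: in=[-4,4] → [-4,4] (no change)
  #17 pop 7: in=[-4,3] → [-4,3] (was [-4,2]); enqueue [2,5]
  #18 pop 2: in=[-4,3] → [-4,4] (was [-4,3]); enqueue [0,7]
  #19 pop 5: in=[-4,3] → [-4,3] (was [-4,2]); enqueue []
  #20 pop 0: in=[-4,4] → [-4,4] (no change)
  #21 pop 7: in=[-4,4] → [-4,4] (was [-4,3]); enqueue [2,5]
  #22 pop 2: in=[-4,4] → [-4,4] (no change)
  #23 pop 5: in=[-4,4] → [-4,4] (was [-4,3]); enqueue [7]
  #24 pop 7: in=[-4,4] → [-4,4] (no change)

Fixpoint:
  val[0] = [-4,4]
  val[1] = [-3,4]
  val[2] = [-4,4]
  val[3] = [-3,-1]
  val[4] = [0,2]
  val[5] = [-4,4]
  val[6] = [-3,1]
  val[7] = [-4,4]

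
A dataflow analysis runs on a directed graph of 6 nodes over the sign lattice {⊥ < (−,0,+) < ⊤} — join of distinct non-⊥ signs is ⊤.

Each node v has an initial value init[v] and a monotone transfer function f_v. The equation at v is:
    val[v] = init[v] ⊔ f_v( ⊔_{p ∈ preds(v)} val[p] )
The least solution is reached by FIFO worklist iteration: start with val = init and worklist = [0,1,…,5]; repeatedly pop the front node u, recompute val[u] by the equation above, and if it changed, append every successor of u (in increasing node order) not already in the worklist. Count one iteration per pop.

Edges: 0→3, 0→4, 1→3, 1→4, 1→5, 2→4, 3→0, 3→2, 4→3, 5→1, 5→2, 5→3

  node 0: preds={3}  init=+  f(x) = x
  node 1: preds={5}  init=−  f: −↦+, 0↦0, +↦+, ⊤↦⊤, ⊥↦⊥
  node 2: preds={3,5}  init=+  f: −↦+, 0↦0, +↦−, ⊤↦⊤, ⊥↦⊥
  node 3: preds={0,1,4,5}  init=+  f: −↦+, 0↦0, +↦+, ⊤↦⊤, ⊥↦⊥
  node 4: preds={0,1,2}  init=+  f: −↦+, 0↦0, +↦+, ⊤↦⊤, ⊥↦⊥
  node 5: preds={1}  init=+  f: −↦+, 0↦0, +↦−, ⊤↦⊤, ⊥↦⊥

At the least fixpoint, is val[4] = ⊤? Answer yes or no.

yes

Worklist (11 pops):
  #1 pop 0: in=+ → + (no change)
  #2 pop 1: in=+ → ⊤ (was −); enqueue []
  #3 pop 2: in=+ → ⊤ (was +); enqueue []
  #4 pop 3: in=⊤ → ⊤ (was +); enqueue [0,2]
  #5 pop 4: in=⊤ → ⊤ (was +); enqueue [3]
  #6 pop 5: in=⊤ → ⊤ (was +); enqueue [1]
  #7 pop 0: in=⊤ → ⊤ (was +); enqueue [4]
  #8 pop 2: in=⊤ → ⊤ (no change)
  #9 pop 3: in=⊤ → ⊤ (no change)
  #10 pop 1: in=⊤ → ⊤ (no change)
  #11 pop 4: in=⊤ → ⊤ (no change)

Fixpoint:
  val[0] = ⊤
  val[1] = ⊤
  val[2] = ⊤
  val[3] = ⊤
  val[4] = ⊤
  val[5] = ⊤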